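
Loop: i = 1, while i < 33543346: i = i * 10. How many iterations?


i multiplies by 10 each step:
i = 1 -> 10 -> 100 -> 1000 -> 10000 -> 100000 -> 1000000 -> 10000000 -> 100000000 (stop)
Iterations = ceil(log_10(33543346)) = 8


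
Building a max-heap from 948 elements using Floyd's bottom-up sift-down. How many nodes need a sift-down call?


In a heap of 948 elements (0-indexed array):
  Last element index: 947
  Parent of last element: floor((947 - 1) / 2) = 473
  Internal nodes: indices 0 to 473
  Count = floor(948/2) = 474


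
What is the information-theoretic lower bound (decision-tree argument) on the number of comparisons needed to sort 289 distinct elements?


A binary decision tree of height h has at most 2^h leaves and needs at least n! of them, so h >= ceil(log2(n!)).
289! is far too large to multiply out, so use Stirling's series:
  ln(n!) ~ n ln n - n + (1/2) ln(2 pi n) + 1/(12n)  (error below 1/(360 n^3), negligible here)
  ln(289) = 5.6664267
  n ln n = 289 * 5.6664267 = 1637.5973
  (1/2) ln(2 pi * 289) = (1/2) ln(1815.8406) = 3.7522
  1/(12*289) = 0.0003
  ln(289!) ~ 1637.5973 - 289 + 3.7522 + 0.0003 = 1352.3498
Convert to base 2: log2(289!) = 1352.3498 / ln 2 = 1352.3498 / 0.69314718 = 1951.0284
ceil(1951.0284) = 1952


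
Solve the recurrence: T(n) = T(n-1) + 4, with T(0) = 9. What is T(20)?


Unrolling the recurrence:
T(20) = T(19) + 4
       = T(18) + 4 + 4
       = T(17) + 4*3
       ...
       = T(0) + 4*20
       = 9 + 80 = 89


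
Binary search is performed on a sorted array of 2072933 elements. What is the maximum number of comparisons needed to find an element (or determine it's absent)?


Binary search halves the search space each comparison:
  Step 1: search space = 2072933 -> 1036466
  Step 2: search space = 1036466 -> 518233
  Step 3: search space = 518233 -> 259116
  Step 4: search space = 259116 -> 129558
  Step 5: search space = 129558 -> 64779
  Step 6: search space = 64779 -> 32389
  Step 7: search space = 32389 -> 16194
  Step 8: search space = 16194 -> 8097
  Step 9: search space = 8097 -> 4048
  Step 10: search space = 4048 -> 2024
  Step 11: search space = 2024 -> 1012
  Step 12: search space = 1012 -> 506
  Step 13: search space = 506 -> 253
  Step 14: search space = 253 -> 126
  Step 15: search space = 126 -> 63
  Step 16: search space = 63 -> 31
  Step 17: search space = 31 -> 15
  Step 18: search space = 15 -> 7
  Step 19: search space = 7 -> 3
  Step 20: search space = 3 -> 1
  Step 21: search space = 1 (final check)
Maximum comparisons = floor(log2(2072933)) + 1 = 20 + 1 = 21


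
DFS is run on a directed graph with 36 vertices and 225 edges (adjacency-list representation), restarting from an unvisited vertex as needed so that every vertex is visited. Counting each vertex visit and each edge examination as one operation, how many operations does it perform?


A full DFS traversal processes each vertex exactly once (push/pop on stack).
Each directed edge is examined once.
V = 36, E = 225
V + E = 261


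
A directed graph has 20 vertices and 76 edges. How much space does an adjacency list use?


Adjacency list: one list head per vertex + one entry per edge
Vertex heads: 20
Edge entries: 76
Total = 20 + 76 = 96


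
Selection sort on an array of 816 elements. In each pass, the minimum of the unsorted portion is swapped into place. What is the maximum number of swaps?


Selection sort performs one swap per pass:
  Pass 1: find min in positions 0 to 815, swap with position 0
  Pass 2: find min in positions 1 to 815, swap with position 1
  Pass 3: find min in positions 2 to 815, swap with position 2
  Pass 4: find min in positions 3 to 815, swap with position 3
  Pass 5: find min in positions 4 to 815, swap with position 4
  ... (810 more passes)
Total passes (and swaps) = n - 1 = 816 - 1 = 815


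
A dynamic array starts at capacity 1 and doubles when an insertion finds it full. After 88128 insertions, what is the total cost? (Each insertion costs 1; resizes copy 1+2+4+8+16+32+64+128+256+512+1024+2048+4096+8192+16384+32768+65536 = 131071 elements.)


Insertion cost: 88128 (one per element)
Resizes occur just before inserting elements 2, 3, 5, 9, ...
Elements copied at each resize: 1 + 2 + 4 + 8 + 16 + 32 + 64 + 128 + 256 + 512 + 1024 + 2048 + 4096 + 8192 + 16384 + 32768 + 65536
Sum of copies = 131071 (geometric series: 2^k - 1)
Total = 88128 + 131071 = 219199


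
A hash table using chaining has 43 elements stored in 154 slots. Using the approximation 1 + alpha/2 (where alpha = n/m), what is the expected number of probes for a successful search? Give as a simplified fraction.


Load factor alpha = n/m = 43/154
Expected probes = 1 + alpha/2 = 1 + 43/(2*154)
= 1 + 43/308
= 308/308 + 43/308
= 351/308


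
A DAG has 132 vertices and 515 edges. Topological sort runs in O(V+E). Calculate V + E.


V = 132 (vertex processing)
E = 515 (edge processing)
V + E = 132 + 515 = 647


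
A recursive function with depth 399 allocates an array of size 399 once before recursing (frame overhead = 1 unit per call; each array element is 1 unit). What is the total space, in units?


Array allocation: 399 units (allocated once)
Stack frames: 399 deep * 1 per frame = 399 units
Total = 399 + 399 = 798


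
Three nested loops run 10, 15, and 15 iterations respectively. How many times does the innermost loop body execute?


Loop 1 (outermost): 10 iterations
Loop 2 (middle): 15 iterations per outer
Loop 3 (innermost): 15 iterations per middle
Total = 10 * 15 * 15 = 2250


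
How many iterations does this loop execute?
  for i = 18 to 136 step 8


The loop variable i takes values starting at 18 and increments by 8 each iteration.
Sequence: i = 18, 26, 34, 42, 50, 58, 66, 74, 82, ...
The upper bound 136 is inclusive, so the count is floor((last - first) / step) + 1:
floor((136 - 18) / 8) + 1 = floor(118/8) + 1 = 14 + 1 = 15


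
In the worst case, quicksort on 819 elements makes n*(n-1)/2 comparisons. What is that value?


Sum of comparisons per partition:
818 + 817 + ... + 1 + 0
= 819 * (819 - 1) / 2
= 819 * 818 / 2
= 334971


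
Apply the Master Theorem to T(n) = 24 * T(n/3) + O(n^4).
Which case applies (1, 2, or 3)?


The Master Theorem: T(n) = a*T(n/b) + O(n^c)
  a = 24, b = 3, c = 4
log_b(a) = log_3(24) ~ 2.893
Compare b^c with a: 3^4 = 81 > 24, so c > log_b(a).
Since c > log_b(a), Case 3 applies.
T(n) = O(n^4)
Master Theorem case = 3


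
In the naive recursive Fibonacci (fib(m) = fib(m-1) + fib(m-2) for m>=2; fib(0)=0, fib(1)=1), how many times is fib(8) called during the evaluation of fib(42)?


Let N(m) = number of times fib(m) is called while evaluating fib(42).
N(42) = 1 (the initial call).
N(41) = 1 (only fib(42) calls it).
For 1 <= m <= 40: fib(m) is called by fib(m+1) and fib(m+2), so
  N(m) = N(m+1) + N(m+2).
fib(0) is called only by fib(2), so N(0) = N(2).
Walk down from m=42:
  N(42)=1, N(41)=1, N(40)=2, N(39)=3, N(38)=5, N(37)=8, N(36)=13, N(35)=21, N(34)=34, N(33)=55, N(32)=89, N(31)=144, N(30)=233, N(29)=377, N(28)=610, N(27)=987, N(26)=1597, N(25)=2584, N(24)=4181, N(23)=6765, N(22)=10946, N(21)=17711, N(20)=28657, N(19)=46368, N(18)=75025, N(17)=121393, N(16)=196418, N(15)=317811, N(14)=514229, N(13)=832040, N(12)=1346269, N(11)=2178309, N(10)=3524578, N(9)=5702887, N(8)=9227465
N(8) = 9227465


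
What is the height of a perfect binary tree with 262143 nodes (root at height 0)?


A perfect binary tree with 262143 nodes:
  262143 = 2^18 - 1
  Levels: 0, 1, ..., 17
  Height = 17


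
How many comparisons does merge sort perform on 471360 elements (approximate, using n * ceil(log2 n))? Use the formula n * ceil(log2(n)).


Recursion depth: ceil(log2(471360)) = 19
Each recursion level merges n = 471360 elements
Total = 471360 * 19 = 8955840


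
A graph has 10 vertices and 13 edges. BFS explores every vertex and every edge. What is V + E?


A full BFS traversal dequeues each vertex once and examines each edge once.
Vertex visits: 10
Edge visits: 13
V + E = 10 + 13 = 23


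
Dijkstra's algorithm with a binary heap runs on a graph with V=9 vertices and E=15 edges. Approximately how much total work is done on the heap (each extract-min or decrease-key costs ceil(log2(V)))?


Dijkstra with a binary heap: each vertex is extracted once, each edge may relax once.
Each heap operation costs O(log V).
V + E = 9 + 15 = 24
ceil(log2(9)) = 4 (since 2^3 = 8 < 9 <= 16 = 2^4)
Total heap work = (V+E) * ceil(log2(V)) = 24 * 4 = 96


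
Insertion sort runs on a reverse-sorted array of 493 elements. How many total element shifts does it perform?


Sum of shifts = 1 + 2 + 3 + ... + 492
= 493 * 492 / 2
= 242556 / 2
= 121278


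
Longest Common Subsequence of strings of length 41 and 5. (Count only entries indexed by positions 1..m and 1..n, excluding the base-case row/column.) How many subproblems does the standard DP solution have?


DP table indexed by positions in both strings.
First string: 41 positions
Second string: 5 positions
Total = 41 * 5 = 205


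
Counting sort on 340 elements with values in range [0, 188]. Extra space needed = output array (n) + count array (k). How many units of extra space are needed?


Output array size: 340 (to store sorted result)
Count array size: 189 (one slot per possible value, range 0 to 188)
Total extra space = 340 + 189 = 529


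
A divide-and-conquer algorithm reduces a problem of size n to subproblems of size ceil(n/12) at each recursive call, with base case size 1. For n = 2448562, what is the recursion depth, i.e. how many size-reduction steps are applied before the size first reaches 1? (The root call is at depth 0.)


Each step divides the size by 12 (rounding up); after k steps the size is ceil(n/12^k), which equals 1 exactly when 12^k >= n.
So the depth is the smallest k with 12^k >= 2448562, i.e. ceil(log_12(2448562)).
12^5 = 248832 < 2448562 <= 2985984 = 12^6
Recursion depth = 6


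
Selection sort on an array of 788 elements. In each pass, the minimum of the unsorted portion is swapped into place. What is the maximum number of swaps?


Selection sort performs one swap per pass:
  Pass 1: find min in positions 0 to 787, swap with position 0
  Pass 2: find min in positions 1 to 787, swap with position 1
  Pass 3: find min in positions 2 to 787, swap with position 2
  Pass 4: find min in positions 3 to 787, swap with position 3
  Pass 5: find min in positions 4 to 787, swap with position 4
  ... (782 more passes)
Total passes (and swaps) = n - 1 = 788 - 1 = 787


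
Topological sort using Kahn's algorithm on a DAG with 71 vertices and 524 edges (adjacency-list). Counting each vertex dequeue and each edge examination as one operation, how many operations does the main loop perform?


Kahn's algorithm:
  1. Compute in-degrees: O(V + E)
  2. Process queue: each vertex dequeued once (O(V))
     each edge examined once (O(E))
Total = V + E = 71 + 524 = 595


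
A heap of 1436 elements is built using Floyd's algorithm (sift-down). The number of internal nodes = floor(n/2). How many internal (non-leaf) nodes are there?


Leaf nodes occupy roughly half the array.
Sift-down is called for each internal node, starting from the last one.
Internal nodes = floor(n/2) = floor(1436/2) = 718


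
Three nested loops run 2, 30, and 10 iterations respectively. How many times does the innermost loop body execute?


Loop 1 (outermost): 2 iterations
Loop 2 (middle): 30 iterations per outer
Loop 3 (innermost): 10 iterations per middle
Total = 2 * 30 * 10 = 600


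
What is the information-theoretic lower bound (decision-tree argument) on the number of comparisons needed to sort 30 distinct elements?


A binary decision tree of height h has at most 2^h leaves and needs at least n! of them, so h >= ceil(log2(n!)).
Compute 30! as a running product:
  x2 = 2, x3 = 6, x4 = 24, x5 = 120
  x6 = 720, x7 = 5040, x8 = 40320, x9 = 362880
  x10 = 3628800, x11 = 39916800, x12 = 479001600, x13 = 6227020800
  x14 = 87178291200, x15 = 1307674368000, x16 = 20922789888000, x17 = 355687428096000
  x18 = 6402373705728000, x19 = 121645100408832000, x20 = 2432902008176640000, x21 = 51090942171709440000
  x22 = 1124000727777607680000, x23 = 25852016738884976640000, x24 = 620448401733239439360000, x25 = 15511210043330985984000000
  x26 = 403291461126605635584000000, x27 = 10888869450418352160768000000, x28 = 304888344611713860501504000000, x29 = 8841761993739701954543616000000
  x30 = 265252859812191058636308480000000
30! = 265252859812191058636308480000000
Bracket between powers of 2:
  2^107 = 162259276829213363391578010288128 < 265252859812191058636308480000000 <= 324518553658426726783156020576256 = 2^108
So ceil(log2(30!)) = 108


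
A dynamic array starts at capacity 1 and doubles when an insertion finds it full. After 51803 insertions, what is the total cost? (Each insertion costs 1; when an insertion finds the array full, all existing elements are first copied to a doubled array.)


Insertion cost: 51803 (one per element)
Resizes occur just before inserting elements 2, 3, 5, 9, ...
Elements copied at each resize: 1 + 2 + 4 + 8 + 16 + 32 + 64 + 128 + 256 + 512 + 1024 + 2048 + 4096 + 8192 + 16384 + 32768
Sum of copies = 65535 (geometric series: 2^k - 1)
Total = 51803 + 65535 = 117338


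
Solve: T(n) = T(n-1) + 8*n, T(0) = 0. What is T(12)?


Expanding the recurrence:
T(12) = T(11) + 8*12
       = T(10) + 8*11 + 8*12
       ...
       = T(0) + 8*(1 + 2 + ... + 12)
       = 0 + 8 * 12*13/2
       = 0 + 8 * 78
       = 0 + 624 = 624


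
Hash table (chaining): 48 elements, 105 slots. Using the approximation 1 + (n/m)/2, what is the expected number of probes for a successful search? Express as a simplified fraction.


Computing expected probes:
alpha = 48/105
= 1 + alpha/2
= 1 + 48/(2*105)
= (2*105 + 48) / (2*105)
= 258/210 = 43/35


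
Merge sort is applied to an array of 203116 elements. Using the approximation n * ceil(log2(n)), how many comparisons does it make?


Merge sort divides the array into halves recursively.
Number of levels = ceil(log2(203116)) = 18
At each level, approximately n = 203116 comparisons are needed for merging.
Total comparisons ~ n * ceil(log2(n)) = 203116 * 18 = 3656088


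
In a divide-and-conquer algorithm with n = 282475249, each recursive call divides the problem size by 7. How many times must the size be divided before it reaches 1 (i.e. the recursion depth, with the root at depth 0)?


Number of divisions = log_7(282475249)
Sizes: 282475249 -> 40353607 -> 5764801 -> 823543 -> 117649 -> 16807 -> 2401 -> 343 -> 49 -> 7 -> 1 (10 divisions)
Recursion depth = 10


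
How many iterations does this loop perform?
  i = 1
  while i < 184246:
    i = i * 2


The loop variable doubles each iteration:
i = 1 -> 2 -> 4 -> 8 -> 16 -> 32 -> 64 -> 128 -> 256 -> 512 -> 1024 -> 2048 -> 4096 -> 8192 -> 16384 -> 32768 -> 65536 -> 131072 -> 262144 (stop, 262144 >= 184246)
Number of doublings = ceil(log2(184246)) = 18


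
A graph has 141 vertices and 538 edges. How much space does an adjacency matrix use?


Adjacency matrix: V x V grid of entries
Space = V^2 = 141^2 = 141 * 141 = 19881


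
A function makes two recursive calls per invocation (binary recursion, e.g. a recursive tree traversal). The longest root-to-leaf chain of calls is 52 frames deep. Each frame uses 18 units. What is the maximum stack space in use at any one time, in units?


Binary recursion: the two calls run one after the other, so only one root-to-leaf chain of frames is on the stack at a time.
Maximum depth (longest chain) = 52 frames
Each frame = 18 units
Max stack space = 52 * 18 = 936


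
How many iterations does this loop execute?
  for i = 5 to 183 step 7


The loop variable i takes values starting at 5 and increments by 7 each iteration.
Sequence: i = 5, 12, 19, 26, 33, 40, 47, 54, 61, ...
The upper bound 183 is inclusive, so the count is floor((last - first) / step) + 1:
floor((183 - 5) / 7) + 1 = floor(178/7) + 1 = 25 + 1 = 26


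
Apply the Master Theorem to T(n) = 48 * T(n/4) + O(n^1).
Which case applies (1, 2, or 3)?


The Master Theorem: T(n) = a*T(n/b) + O(n^c)
  a = 48, b = 4, c = 1
log_b(a) = log_4(48) ~ 2.792
Compare b^c with a: 4^1 = 4 < 48, so c < log_b(a).
Since c < log_b(a), Case 1 applies.
T(n) = O(n^(log_4 48)) ~ O(n^2.792)
Master Theorem case = 1


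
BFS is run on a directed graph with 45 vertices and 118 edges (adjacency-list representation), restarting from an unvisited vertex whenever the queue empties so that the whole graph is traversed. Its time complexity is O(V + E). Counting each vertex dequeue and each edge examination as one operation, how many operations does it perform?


A full BFS traversal dequeues each vertex exactly once and examines each directed edge exactly once.
V = 45 (vertex processing cost)
E = 118 (edge examination cost)
Total operations proportional to V + E = 45 + 118 = 163


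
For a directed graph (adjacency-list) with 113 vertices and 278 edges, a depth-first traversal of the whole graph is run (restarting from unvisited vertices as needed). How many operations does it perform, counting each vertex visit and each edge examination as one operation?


A full DFS traversal visits each vertex once and examines each edge once.
V = 113
E = 278
Sum = 113 + 278 = 391


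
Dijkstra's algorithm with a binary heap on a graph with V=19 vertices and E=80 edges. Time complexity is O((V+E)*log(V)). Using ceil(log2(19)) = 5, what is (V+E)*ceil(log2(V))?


Dijkstra with a binary heap: each vertex is extracted once, each edge may relax once.
Each heap operation costs O(log V).
V + E = 19 + 80 = 99
ceil(log2(19)) = 5 (since 2^4 = 16 < 19 <= 32 = 2^5)
Total heap work = (V+E) * ceil(log2(V)) = 99 * 5 = 495


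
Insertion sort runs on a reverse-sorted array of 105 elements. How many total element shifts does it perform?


Sum of shifts = 1 + 2 + 3 + ... + 104
= 105 * 104 / 2
= 10920 / 2
= 5460


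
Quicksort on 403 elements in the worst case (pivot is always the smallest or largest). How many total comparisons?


In the worst case, each partition step picks the worst pivot:
  Partition 1: 402 comparisons (n-1 elements to compare)
  Partition 2: 401 comparisons
  Partition 3: 400 comparisons
  Partition 4: 399 comparisons
  Partition 5: 398 comparisons
  ...
  Last partition: 0 comparisons
Total = (n-1) + (n-2) + ... + 1 + 0 = n*(n-1)/2
= 403*402/2 = 81003


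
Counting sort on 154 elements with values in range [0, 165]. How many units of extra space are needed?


Output array size: 154 (to store sorted result)
Count array size: 166 (one slot per possible value, range 0 to 165)
Total extra space = 154 + 166 = 320


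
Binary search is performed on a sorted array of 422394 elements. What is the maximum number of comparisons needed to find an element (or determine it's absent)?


Binary search halves the search space each comparison:
  Step 1: search space = 422394 -> 211197
  Step 2: search space = 211197 -> 105598
  Step 3: search space = 105598 -> 52799
  Step 4: search space = 52799 -> 26399
  Step 5: search space = 26399 -> 13199
  Step 6: search space = 13199 -> 6599
  Step 7: search space = 6599 -> 3299
  Step 8: search space = 3299 -> 1649
  Step 9: search space = 1649 -> 824
  Step 10: search space = 824 -> 412
  Step 11: search space = 412 -> 206
  Step 12: search space = 206 -> 103
  Step 13: search space = 103 -> 51
  Step 14: search space = 51 -> 25
  Step 15: search space = 25 -> 12
  Step 16: search space = 12 -> 6
  Step 17: search space = 6 -> 3
  Step 18: search space = 3 -> 1
  Step 19: search space = 1 (final check)
Maximum comparisons = floor(log2(422394)) + 1 = 18 + 1 = 19


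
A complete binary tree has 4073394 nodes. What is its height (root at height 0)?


In a complete binary tree, level k holds nodes 2^k .. 2^(k+1)-1 (1-indexed).
Height = floor(log2(n)) = floor(log2(4073394)) = 21
Check: 2^21 = 2097152 <= 4073394 < 4194304 = 2^22


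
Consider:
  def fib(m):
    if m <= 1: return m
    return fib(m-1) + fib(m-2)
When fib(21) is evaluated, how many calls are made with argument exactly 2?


Let N(m) = number of times fib(m) is called while evaluating fib(21).
N(21) = 1 (the initial call).
N(20) = 1 (only fib(21) calls it).
For 1 <= m <= 19: fib(m) is called by fib(m+1) and fib(m+2), so
  N(m) = N(m+1) + N(m+2).
fib(0) is called only by fib(2), so N(0) = N(2).
Walk down from m=21:
  N(21)=1, N(20)=1, N(19)=2, N(18)=3, N(17)=5, N(16)=8, N(15)=13, N(14)=21, N(13)=34, N(12)=55, N(11)=89, N(10)=144, N(9)=233, N(8)=377, N(7)=610, N(6)=987, N(5)=1597, N(4)=2584, N(3)=4181, N(2)=6765
N(2) = 6765


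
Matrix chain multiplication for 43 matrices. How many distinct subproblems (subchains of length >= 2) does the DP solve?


Subproblems are indexed by (i, j) where i < j.
Number of such pairs = n*(n-1)/2
= 43 * 42 / 2
= 903


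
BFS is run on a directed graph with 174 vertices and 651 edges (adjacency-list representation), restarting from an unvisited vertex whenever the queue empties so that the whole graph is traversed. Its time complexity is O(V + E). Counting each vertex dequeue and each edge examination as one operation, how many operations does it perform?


A full BFS traversal dequeues each vertex exactly once and examines each directed edge exactly once.
V = 174 (vertex processing cost)
E = 651 (edge examination cost)
Total operations proportional to V + E = 174 + 651 = 825


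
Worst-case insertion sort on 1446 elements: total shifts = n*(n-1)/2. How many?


Sum of shifts = 1 + 2 + 3 + ... + 1445
= 1446 * 1445 / 2
= 2089470 / 2
= 1044735


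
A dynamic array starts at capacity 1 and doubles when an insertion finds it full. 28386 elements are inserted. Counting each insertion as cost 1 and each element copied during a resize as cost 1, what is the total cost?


n = 28386
Insertion costs: 28386
Resizes copy 1, 2, 4, ... up to the largest power of 2 that is <= n-1 = 28385, i.e. 16384.
Copy costs = 1 + 2 + 4 + 8 + 16 + 32 + 64 + 128 + 256 + 512 + 1024 + 2048 + 4096 + 8192 + 16384 = 32767
Total = 28386 + 32767 = 61153


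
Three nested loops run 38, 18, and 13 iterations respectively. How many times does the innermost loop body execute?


Loop 1 (outermost): 38 iterations
Loop 2 (middle): 18 iterations per outer
Loop 3 (innermost): 13 iterations per middle
Total = 38 * 18 * 13 = 8892


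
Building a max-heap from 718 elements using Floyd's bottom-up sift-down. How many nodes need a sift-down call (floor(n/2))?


In a heap of 718 elements (0-indexed array):
  Last element index: 717
  Parent of last element: floor((717 - 1) / 2) = 358
  Internal nodes: indices 0 to 358
  Count = floor(718/2) = 359


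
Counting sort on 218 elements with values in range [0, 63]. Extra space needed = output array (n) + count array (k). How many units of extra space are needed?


Output array size: 218 (to store sorted result)
Count array size: 64 (one slot per possible value, range 0 to 63)
Total extra space = 218 + 64 = 282


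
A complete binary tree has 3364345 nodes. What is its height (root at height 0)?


In a complete binary tree, level k holds nodes 2^k .. 2^(k+1)-1 (1-indexed).
Height = floor(log2(n)) = floor(log2(3364345)) = 21
Check: 2^21 = 2097152 <= 3364345 < 4194304 = 2^22


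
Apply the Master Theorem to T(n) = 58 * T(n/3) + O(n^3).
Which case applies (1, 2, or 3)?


The Master Theorem: T(n) = a*T(n/b) + O(n^c)
  a = 58, b = 3, c = 3
log_b(a) = log_3(58) ~ 3.696
Compare b^c with a: 3^3 = 27 < 58, so c < log_b(a).
Since c < log_b(a), Case 1 applies.
T(n) = O(n^(log_3 58)) ~ O(n^3.696)
Master Theorem case = 1


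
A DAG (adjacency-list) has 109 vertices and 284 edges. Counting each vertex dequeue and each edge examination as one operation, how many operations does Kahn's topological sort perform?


V = 109 (vertex processing)
E = 284 (edge processing)
V + E = 109 + 284 = 393


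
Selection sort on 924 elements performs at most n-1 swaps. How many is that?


Each of the 923 passes places one element in its final position.
Pass 1: swap minimum into position 0
Pass 2: swap minimum of remaining into position 1
...
Pass 923: last two elements, one swap
Maximum swaps = 924 - 1 = 923


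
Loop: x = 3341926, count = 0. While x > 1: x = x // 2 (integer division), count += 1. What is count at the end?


The variable x halves each step:
x = 3341926 -> 1670963 -> 835481 -> 417740 -> 208870 -> 104435 -> 52217 -> 26108 -> 13054 -> 6527 -> 3263 -> 1631 -> 815 -> 407 -> 203 -> 101 -> 50 -> 25 -> 12 -> 6 -> 3 -> 1
Number of halvings = floor(log2(3341926)) = 21


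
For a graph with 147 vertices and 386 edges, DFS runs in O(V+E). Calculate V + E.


A full DFS traversal visits each vertex once and examines each edge once.
V = 147
E = 386
Sum = 147 + 386 = 533


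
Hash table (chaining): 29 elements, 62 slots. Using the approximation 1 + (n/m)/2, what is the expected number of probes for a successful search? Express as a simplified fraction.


Computing expected probes:
alpha = 29/62
= 1 + alpha/2
= 1 + 29/(2*62)
= (2*62 + 29) / (2*62)
= 153/124


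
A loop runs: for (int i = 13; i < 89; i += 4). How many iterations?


Loop starts at i = 13, increments by 4, stops when i >= 89.
Number of iterations = ceil((89 - 13) / 4)
= ceil(76 / 4)
= 19


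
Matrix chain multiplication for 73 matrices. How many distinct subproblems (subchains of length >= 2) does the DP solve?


Subproblems are indexed by (i, j) where i < j.
Number of such pairs = n*(n-1)/2
= 73 * 72 / 2
= 2628


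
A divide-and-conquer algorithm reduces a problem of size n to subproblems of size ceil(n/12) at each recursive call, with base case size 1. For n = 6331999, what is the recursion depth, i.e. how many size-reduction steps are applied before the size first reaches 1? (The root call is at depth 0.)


Each step divides the size by 12 (rounding up); after k steps the size is ceil(n/12^k), which equals 1 exactly when 12^k >= n.
So the depth is the smallest k with 12^k >= 6331999, i.e. ceil(log_12(6331999)).
12^6 = 2985984 < 6331999 <= 35831808 = 12^7
Recursion depth = 7


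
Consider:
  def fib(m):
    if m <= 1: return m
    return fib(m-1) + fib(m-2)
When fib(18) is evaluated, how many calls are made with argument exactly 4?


Let N(m) = number of times fib(m) is called while evaluating fib(18).
N(18) = 1 (the initial call).
N(17) = 1 (only fib(18) calls it).
For 1 <= m <= 16: fib(m) is called by fib(m+1) and fib(m+2), so
  N(m) = N(m+1) + N(m+2).
fib(0) is called only by fib(2), so N(0) = N(2).
Walk down from m=18:
  N(18)=1, N(17)=1, N(16)=2, N(15)=3, N(14)=5, N(13)=8, N(12)=13, N(11)=21, N(10)=34, N(9)=55, N(8)=89, N(7)=144, N(6)=233, N(5)=377, N(4)=610
N(4) = 610


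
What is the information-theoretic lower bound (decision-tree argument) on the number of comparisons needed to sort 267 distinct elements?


A binary decision tree of height h has at most 2^h leaves and needs at least n! of them, so h >= ceil(log2(n!)).
267! is far too large to multiply out, so use Stirling's series:
  ln(n!) ~ n ln n - n + (1/2) ln(2 pi n) + 1/(12n)  (error below 1/(360 n^3), negligible here)
  ln(267) = 5.5872487
  n ln n = 267 * 5.5872487 = 1491.7954
  (1/2) ln(2 pi * 267) = (1/2) ln(1677.6105) = 3.7126
  1/(12*267) = 0.0003
  ln(267!) ~ 1491.7954 - 267 + 3.7126 + 0.0003 = 1228.5083
Convert to base 2: log2(267!) = 1228.5083 / ln 2 = 1228.5083 / 0.69314718 = 1772.3628
ceil(1772.3628) = 1773


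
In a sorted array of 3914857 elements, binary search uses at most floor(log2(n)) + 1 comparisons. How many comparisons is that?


Halving sequence: 3914857 -> 1957428 -> 978714 -> 489357 -> 244678 -> 122339 -> 61169 -> 30584 -> 15292 -> 7646 -> 3823 -> 1911 -> 955 -> 477 -> 238 -> 119 -> 59 -> 29 -> 14 -> 7 -> 3 -> 1
Number of halvings = 21
Max comparisons = 21 + 1 = 22


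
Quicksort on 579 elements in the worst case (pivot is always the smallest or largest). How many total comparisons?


In the worst case, each partition step picks the worst pivot:
  Partition 1: 578 comparisons (n-1 elements to compare)
  Partition 2: 577 comparisons
  Partition 3: 576 comparisons
  Partition 4: 575 comparisons
  Partition 5: 574 comparisons
  ...
  Last partition: 0 comparisons
Total = (n-1) + (n-2) + ... + 1 + 0 = n*(n-1)/2
= 579*578/2 = 167331


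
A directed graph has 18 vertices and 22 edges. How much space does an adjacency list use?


Adjacency list: one list head per vertex + one entry per edge
Vertex heads: 18
Edge entries: 22
Total = 18 + 22 = 40


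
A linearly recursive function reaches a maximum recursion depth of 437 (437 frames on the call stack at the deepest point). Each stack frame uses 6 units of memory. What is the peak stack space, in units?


Maximum recursion depth = 437 frames
Memory per frame = 6 units
Total stack space = depth * frame_size
= 437 * 6 = 2622


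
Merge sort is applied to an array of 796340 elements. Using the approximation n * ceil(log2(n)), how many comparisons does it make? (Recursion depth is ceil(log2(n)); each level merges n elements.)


Merge sort divides the array into halves recursively.
Number of levels = ceil(log2(796340)) = 20
At each level, approximately n = 796340 comparisons are needed for merging.
Total comparisons ~ n * ceil(log2(n)) = 796340 * 20 = 15926800


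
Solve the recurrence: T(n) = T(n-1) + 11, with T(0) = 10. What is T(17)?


Unrolling the recurrence:
T(17) = T(16) + 11
       = T(15) + 11 + 11
       = T(14) + 11*3
       ...
       = T(0) + 11*17
       = 10 + 187 = 197


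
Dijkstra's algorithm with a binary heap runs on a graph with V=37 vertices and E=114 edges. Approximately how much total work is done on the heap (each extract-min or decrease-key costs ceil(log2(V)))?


Dijkstra with a binary heap: each vertex is extracted once, each edge may relax once.
Each heap operation costs O(log V).
V + E = 37 + 114 = 151
ceil(log2(37)) = 6 (since 2^5 = 32 < 37 <= 64 = 2^6)
Total heap work = (V+E) * ceil(log2(V)) = 151 * 6 = 906


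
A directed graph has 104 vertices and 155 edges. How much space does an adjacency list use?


Adjacency list: one list head per vertex + one entry per edge
Vertex heads: 104
Edge entries: 155
Total = 104 + 155 = 259


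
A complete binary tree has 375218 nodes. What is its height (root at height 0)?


In a complete binary tree, level k holds nodes 2^k .. 2^(k+1)-1 (1-indexed).
Height = floor(log2(n)) = floor(log2(375218)) = 18
Check: 2^18 = 262144 <= 375218 < 524288 = 2^19


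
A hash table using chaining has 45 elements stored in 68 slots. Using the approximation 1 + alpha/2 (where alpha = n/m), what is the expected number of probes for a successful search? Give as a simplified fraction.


Load factor alpha = n/m = 45/68
Expected probes = 1 + alpha/2 = 1 + 45/(2*68)
= 1 + 45/136
= 136/136 + 45/136
= 181/136


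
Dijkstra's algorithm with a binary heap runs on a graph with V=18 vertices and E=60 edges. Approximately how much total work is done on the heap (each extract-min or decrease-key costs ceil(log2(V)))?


Dijkstra with a binary heap: each vertex is extracted once, each edge may relax once.
Each heap operation costs O(log V).
V + E = 18 + 60 = 78
ceil(log2(18)) = 5 (since 2^4 = 16 < 18 <= 32 = 2^5)
Total heap work = (V+E) * ceil(log2(V)) = 78 * 5 = 390


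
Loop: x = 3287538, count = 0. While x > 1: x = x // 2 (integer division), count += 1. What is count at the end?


The variable x halves each step:
x = 3287538 -> 1643769 -> 821884 -> 410942 -> 205471 -> 102735 -> 51367 -> 25683 -> 12841 -> 6420 -> 3210 -> 1605 -> 802 -> 401 -> 200 -> 100 -> 50 -> 25 -> 12 -> 6 -> 3 -> 1
Number of halvings = floor(log2(3287538)) = 21


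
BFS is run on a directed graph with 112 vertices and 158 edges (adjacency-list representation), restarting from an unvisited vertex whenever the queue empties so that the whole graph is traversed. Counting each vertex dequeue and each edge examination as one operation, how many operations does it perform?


A full BFS traversal dequeues each vertex exactly once and examines each directed edge exactly once.
V = 112 (vertex processing cost)
E = 158 (edge examination cost)
Total operations proportional to V + E = 112 + 158 = 270


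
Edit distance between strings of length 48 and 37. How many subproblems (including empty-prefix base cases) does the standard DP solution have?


The table includes base cases (empty prefixes).
Rows: (m+1) = 49
Columns: (n+1) = 38
Total = 49 * 38 = 1862


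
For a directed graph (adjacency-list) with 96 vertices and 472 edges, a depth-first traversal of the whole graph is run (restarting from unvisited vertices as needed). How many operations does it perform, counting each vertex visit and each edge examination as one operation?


A full DFS traversal visits each vertex once and examines each edge once.
V = 96
E = 472
Sum = 96 + 472 = 568


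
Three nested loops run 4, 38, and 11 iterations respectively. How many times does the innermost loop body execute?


Loop 1 (outermost): 4 iterations
Loop 2 (middle): 38 iterations per outer
Loop 3 (innermost): 11 iterations per middle
Total = 4 * 38 * 11 = 1672


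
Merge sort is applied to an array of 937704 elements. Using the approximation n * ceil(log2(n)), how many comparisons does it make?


Merge sort divides the array into halves recursively.
Number of levels = ceil(log2(937704)) = 20
At each level, approximately n = 937704 comparisons are needed for merging.
Total comparisons ~ n * ceil(log2(n)) = 937704 * 20 = 18754080


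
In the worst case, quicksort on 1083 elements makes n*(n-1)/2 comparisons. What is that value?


Sum of comparisons per partition:
1082 + 1081 + ... + 1 + 0
= 1083 * (1083 - 1) / 2
= 1083 * 1082 / 2
= 585903


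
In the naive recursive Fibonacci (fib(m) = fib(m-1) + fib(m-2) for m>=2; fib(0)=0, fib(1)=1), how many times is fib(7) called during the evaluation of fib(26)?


Let N(m) = number of times fib(m) is called while evaluating fib(26).
N(26) = 1 (the initial call).
N(25) = 1 (only fib(26) calls it).
For 1 <= m <= 24: fib(m) is called by fib(m+1) and fib(m+2), so
  N(m) = N(m+1) + N(m+2).
fib(0) is called only by fib(2), so N(0) = N(2).
Walk down from m=26:
  N(26)=1, N(25)=1, N(24)=2, N(23)=3, N(22)=5, N(21)=8, N(20)=13, N(19)=21, N(18)=34, N(17)=55, N(16)=89, N(15)=144, N(14)=233, N(13)=377, N(12)=610, N(11)=987, N(10)=1597, N(9)=2584, N(8)=4181, N(7)=6765
N(7) = 6765


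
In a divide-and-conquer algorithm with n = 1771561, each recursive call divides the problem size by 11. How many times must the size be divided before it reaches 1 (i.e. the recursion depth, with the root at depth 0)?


Number of divisions = log_11(1771561)
Sizes: 1771561 -> 161051 -> 14641 -> 1331 -> 121 -> 11 -> 1 (6 divisions)
Recursion depth = 6


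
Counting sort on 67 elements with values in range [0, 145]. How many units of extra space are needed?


Output array size: 67 (to store sorted result)
Count array size: 146 (one slot per possible value, range 0 to 145)
Total extra space = 67 + 146 = 213


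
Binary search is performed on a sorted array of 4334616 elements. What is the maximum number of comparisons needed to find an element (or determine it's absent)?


Binary search halves the search space each comparison:
  Step 1: search space = 4334616 -> 2167308
  Step 2: search space = 2167308 -> 1083654
  Step 3: search space = 1083654 -> 541827
  Step 4: search space = 541827 -> 270913
  Step 5: search space = 270913 -> 135456
  Step 6: search space = 135456 -> 67728
  Step 7: search space = 67728 -> 33864
  Step 8: search space = 33864 -> 16932
  Step 9: search space = 16932 -> 8466
  Step 10: search space = 8466 -> 4233
  Step 11: search space = 4233 -> 2116
  Step 12: search space = 2116 -> 1058
  Step 13: search space = 1058 -> 529
  Step 14: search space = 529 -> 264
  Step 15: search space = 264 -> 132
  Step 16: search space = 132 -> 66
  Step 17: search space = 66 -> 33
  Step 18: search space = 33 -> 16
  Step 19: search space = 16 -> 8
  Step 20: search space = 8 -> 4
  Step 21: search space = 4 -> 2
  Step 22: search space = 2 -> 1
  Step 23: search space = 1 (final check)
Maximum comparisons = floor(log2(4334616)) + 1 = 22 + 1 = 23


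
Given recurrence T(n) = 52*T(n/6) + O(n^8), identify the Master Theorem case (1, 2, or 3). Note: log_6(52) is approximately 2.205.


Master Theorem parameters: a=52, b=6, c=8
log_b(a) = 2.205
Compare b^c with a: 6^8 = 1679616 > 52, so c > log_b(a).
Comparing c=8 vs log_b(a)=2.205:
8 > 2.205 => Case 3
Result: T(n) = O(n^8)
Master Theorem case = 3


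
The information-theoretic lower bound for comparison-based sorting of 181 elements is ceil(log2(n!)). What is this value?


A binary decision tree of height h has at most 2^h leaves and needs at least n! of them, so h >= ceil(log2(n!)).
181! is far too large to multiply out, so use Stirling's series:
  ln(n!) ~ n ln n - n + (1/2) ln(2 pi n) + 1/(12n)  (error below 1/(360 n^3), negligible here)
  ln(181) = 5.1984970
  n ln n = 181 * 5.1984970 = 940.9280
  (1/2) ln(2 pi * 181) = (1/2) ln(1137.2565) = 3.5182
  1/(12*181) = 0.0005
  ln(181!) ~ 940.9280 - 181 + 3.5182 + 0.0005 = 763.4467
Convert to base 2: log2(181!) = 763.4467 / ln 2 = 763.4467 / 0.69314718 = 1101.4208
ceil(1101.4208) = 1102


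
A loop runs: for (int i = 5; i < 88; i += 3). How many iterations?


Loop starts at i = 5, increments by 3, stops when i >= 88.
Number of iterations = ceil((88 - 5) / 3)
= ceil(83 / 3)
= 28


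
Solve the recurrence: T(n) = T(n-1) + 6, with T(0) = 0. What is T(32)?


Unrolling the recurrence:
T(32) = T(31) + 6
       = T(30) + 6 + 6
       = T(29) + 6*3
       ...
       = T(0) + 6*32
       = 0 + 192 = 192


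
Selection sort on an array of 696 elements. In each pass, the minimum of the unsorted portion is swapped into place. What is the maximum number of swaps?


Selection sort performs one swap per pass:
  Pass 1: find min in positions 0 to 695, swap with position 0
  Pass 2: find min in positions 1 to 695, swap with position 1
  Pass 3: find min in positions 2 to 695, swap with position 2
  Pass 4: find min in positions 3 to 695, swap with position 3
  Pass 5: find min in positions 4 to 695, swap with position 4
  ... (690 more passes)
Total passes (and swaps) = n - 1 = 696 - 1 = 695


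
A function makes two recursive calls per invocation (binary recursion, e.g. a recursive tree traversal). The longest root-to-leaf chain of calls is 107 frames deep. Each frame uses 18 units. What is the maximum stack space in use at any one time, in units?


Binary recursion: the two calls run one after the other, so only one root-to-leaf chain of frames is on the stack at a time.
Maximum depth (longest chain) = 107 frames
Each frame = 18 units
Max stack space = 107 * 18 = 1926


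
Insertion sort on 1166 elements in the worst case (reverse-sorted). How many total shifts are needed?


In the worst case (reverse-sorted), each element shifts past all previous:
  Element 1: 1 shifts
  Element 2: 2 shifts
  Element 3: 3 shifts
  Element 4: 4 shifts
  Element 5: 5 shifts
  ...
  Element 1165: 1165 shifts
Total = 1 + 2 + ... + 1165
= 1166*(1166-1)/2 = 679195


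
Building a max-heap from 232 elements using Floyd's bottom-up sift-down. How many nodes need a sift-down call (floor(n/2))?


In a heap of 232 elements (0-indexed array):
  Last element index: 231
  Parent of last element: floor((231 - 1) / 2) = 115
  Internal nodes: indices 0 to 115
  Count = floor(232/2) = 116


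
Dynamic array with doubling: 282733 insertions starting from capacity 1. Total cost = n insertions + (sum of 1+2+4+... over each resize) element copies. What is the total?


n = 282733
Insertion costs: 282733
Resizes copy 1, 2, 4, ... up to the largest power of 2 that is <= n-1 = 282732, i.e. 262144.
Copy costs = 1 + 2 + 4 + 8 + 16 + 32 + 64 + 128 + 256 + 512 + 1024 + 2048 + 4096 + 8192 + 16384 + 32768 + 65536 + 131072 + 262144 = 524287
Total = 282733 + 524287 = 807020


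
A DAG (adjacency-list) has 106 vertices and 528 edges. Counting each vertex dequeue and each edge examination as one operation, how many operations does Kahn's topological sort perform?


V = 106 (vertex processing)
E = 528 (edge processing)
V + E = 106 + 528 = 634
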